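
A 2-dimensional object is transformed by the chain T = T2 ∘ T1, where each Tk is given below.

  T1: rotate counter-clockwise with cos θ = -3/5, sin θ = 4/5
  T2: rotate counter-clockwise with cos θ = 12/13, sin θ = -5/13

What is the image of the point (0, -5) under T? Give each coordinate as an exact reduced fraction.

T1 rotate counter-clockwise with cos θ = -3/5, sin θ = 4/5: (0, -5) → (4, 3)
T2 rotate counter-clockwise with cos θ = 12/13, sin θ = -5/13: (4, 3) → (63/13, 16/13)

T(p) = (63/13, 16/13)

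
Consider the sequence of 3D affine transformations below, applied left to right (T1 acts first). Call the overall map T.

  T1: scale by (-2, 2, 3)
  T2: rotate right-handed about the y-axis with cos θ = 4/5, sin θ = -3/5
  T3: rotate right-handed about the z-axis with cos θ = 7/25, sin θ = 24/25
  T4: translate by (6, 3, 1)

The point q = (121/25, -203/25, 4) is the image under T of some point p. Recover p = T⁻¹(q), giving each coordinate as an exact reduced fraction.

p = (7/2, -1, 3)

T1 = [-2 0 0 0; 0 2 0 0; 0 0 3 0; 0 0 0 1]
T2·T1 = [-8/5 0 -9/5 0; 0 2 0 0; -6/5 0 12/5 0; 0 0 0 1]
T3·…·T1 = [-56/125 -48/25 -63/125 0; -192/125 14/25 -216/125 0; -6/5 0 12/5 0; 0 0 0 1]
T4·…·T1 = [-56/125 -48/25 -63/125 6; -192/125 14/25 -216/125 3; -6/5 0 12/5 1; 0 0 0 1]
det M = -12; M⁻¹ = [-14/125 -48/125 -3/10 531/250; -12/25 7/50 0 123/50; -7/125 -24/125 4/15 242/375; 0 0 0 1]
M⁻¹ · (121/25, -203/25, 4)ᵀ = (7/2, -1, 3)ᵀ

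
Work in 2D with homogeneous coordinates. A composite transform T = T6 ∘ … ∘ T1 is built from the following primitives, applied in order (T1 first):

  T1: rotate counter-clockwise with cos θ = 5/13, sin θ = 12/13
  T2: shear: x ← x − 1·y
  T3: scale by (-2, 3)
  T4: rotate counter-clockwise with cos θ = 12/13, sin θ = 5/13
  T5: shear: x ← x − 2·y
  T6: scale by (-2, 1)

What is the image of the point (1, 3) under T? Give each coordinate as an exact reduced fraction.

T(p) = (4234/169, 1552/169)

T1 rotate counter-clockwise with cos θ = 5/13, sin θ = 12/13: (1, 3) → (-31/13, 27/13)
T2 shear: x ← x − 1·y: (-31/13, 27/13) → (-58/13, 27/13)
T3 scale by (-2, 3): (-58/13, 27/13) → (116/13, 81/13)
T4 rotate counter-clockwise with cos θ = 12/13, sin θ = 5/13: (116/13, 81/13) → (987/169, 1552/169)
T5 shear: x ← x − 2·y: (987/169, 1552/169) → (-2117/169, 1552/169)
T6 scale by (-2, 1): (-2117/169, 1552/169) → (4234/169, 1552/169)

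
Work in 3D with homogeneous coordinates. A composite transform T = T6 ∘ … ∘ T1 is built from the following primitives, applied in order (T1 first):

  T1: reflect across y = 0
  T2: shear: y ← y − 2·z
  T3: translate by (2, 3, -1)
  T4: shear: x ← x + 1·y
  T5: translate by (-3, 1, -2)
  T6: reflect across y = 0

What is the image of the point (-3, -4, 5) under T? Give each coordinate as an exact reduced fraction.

T1 reflect across y = 0: (-3, -4, 5) → (-3, 4, 5)
T2 shear: y ← y − 2·z: (-3, 4, 5) → (-3, -6, 5)
T3 translate by (2, 3, -1): (-3, -6, 5) → (-1, -3, 4)
T4 shear: x ← x + 1·y: (-1, -3, 4) → (-4, -3, 4)
T5 translate by (-3, 1, -2): (-4, -3, 4) → (-7, -2, 2)
T6 reflect across y = 0: (-7, -2, 2) → (-7, 2, 2)

T(p) = (-7, 2, 2)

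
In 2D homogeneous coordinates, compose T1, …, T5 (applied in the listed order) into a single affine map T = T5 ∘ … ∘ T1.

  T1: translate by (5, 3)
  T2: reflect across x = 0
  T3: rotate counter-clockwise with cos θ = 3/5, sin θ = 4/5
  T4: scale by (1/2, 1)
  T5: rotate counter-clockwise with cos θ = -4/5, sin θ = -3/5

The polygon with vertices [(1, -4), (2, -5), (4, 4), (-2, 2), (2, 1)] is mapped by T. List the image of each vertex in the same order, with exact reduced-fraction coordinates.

image vertices: (-53/25, 129/25), (-76/25, 311/50), (13/5, 57/10), (67/25, 63/50), (26/25, 239/50)

T1 translate by (5, 3): (1, -4) → (6, -1); (2, -5) → (7, -2); (4, 4) → (9, 7); (-2, 2) → (3, 5); (2, 1) → (7, 4)
T2 reflect across x = 0: (6, -1) → (-6, -1); (7, -2) → (-7, -2); (9, 7) → (-9, 7); (3, 5) → (-3, 5); (7, 4) → (-7, 4)
T3 rotate counter-clockwise with cos θ = 3/5, sin θ = 4/5: (-6, -1) → (-14/5, -27/5); (-7, -2) → (-13/5, -34/5); (-9, 7) → (-11, -3); (-3, 5) → (-29/5, 3/5); (-7, 4) → (-37/5, -16/5)
T4 scale by (1/2, 1): (-14/5, -27/5) → (-7/5, -27/5); (-13/5, -34/5) → (-13/10, -34/5); (-11, -3) → (-11/2, -3); (-29/5, 3/5) → (-29/10, 3/5); (-37/5, -16/5) → (-37/10, -16/5)
T5 rotate counter-clockwise with cos θ = -4/5, sin θ = -3/5: (-7/5, -27/5) → (-53/25, 129/25); (-13/10, -34/5) → (-76/25, 311/50); (-11/2, -3) → (13/5, 57/10); (-29/10, 3/5) → (67/25, 63/50); (-37/10, -16/5) → (26/25, 239/50)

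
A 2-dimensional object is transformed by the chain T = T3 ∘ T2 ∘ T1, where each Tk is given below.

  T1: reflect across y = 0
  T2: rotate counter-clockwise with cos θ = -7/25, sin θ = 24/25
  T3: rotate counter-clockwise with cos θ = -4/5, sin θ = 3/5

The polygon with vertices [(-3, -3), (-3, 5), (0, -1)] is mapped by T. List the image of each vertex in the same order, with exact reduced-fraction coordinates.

T1 reflect across y = 0: (-3, -3) → (-3, 3); (-3, 5) → (-3, -5); (0, -1) → (0, 1)
T2 rotate counter-clockwise with cos θ = -7/25, sin θ = 24/25: (-3, 3) → (-51/25, -93/25); (-3, -5) → (141/25, -37/25); (0, 1) → (-24/25, -7/25)
T3 rotate counter-clockwise with cos θ = -4/5, sin θ = 3/5: (-51/25, -93/25) → (483/125, 219/125); (141/25, -37/25) → (-453/125, 571/125); (-24/25, -7/25) → (117/125, -44/125)

image vertices: (483/125, 219/125), (-453/125, 571/125), (117/125, -44/125)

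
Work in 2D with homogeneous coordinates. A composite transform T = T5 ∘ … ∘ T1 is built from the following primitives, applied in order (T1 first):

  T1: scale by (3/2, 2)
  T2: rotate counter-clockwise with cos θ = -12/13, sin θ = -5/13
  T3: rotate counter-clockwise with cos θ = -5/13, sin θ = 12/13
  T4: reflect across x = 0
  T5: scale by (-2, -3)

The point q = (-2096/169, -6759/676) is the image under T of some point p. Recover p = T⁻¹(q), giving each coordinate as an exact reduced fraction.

p = (-9/2, -1)

T1 = [3/2 0 0; 0 2 0; 0 0 1]
T2·T1 = [-18/13 10/13 0; -15/26 -24/13 0; 0 0 1]
T3·…·T1 = [180/169 238/169 0; -357/338 240/169 0; 0 0 1]
T4·…·T1 = [-180/169 -238/169 0; -357/338 240/169 0; 0 0 1]
T5·…·T1 = [360/169 476/169 0; 1071/338 -720/169 0; 0 0 1]
det M = -18; M⁻¹ = [40/169 238/1521 0; 119/676 -20/169 0; 0 0 1]
M⁻¹ · (-2096/169, -6759/676)ᵀ = (-9/2, -1)ᵀ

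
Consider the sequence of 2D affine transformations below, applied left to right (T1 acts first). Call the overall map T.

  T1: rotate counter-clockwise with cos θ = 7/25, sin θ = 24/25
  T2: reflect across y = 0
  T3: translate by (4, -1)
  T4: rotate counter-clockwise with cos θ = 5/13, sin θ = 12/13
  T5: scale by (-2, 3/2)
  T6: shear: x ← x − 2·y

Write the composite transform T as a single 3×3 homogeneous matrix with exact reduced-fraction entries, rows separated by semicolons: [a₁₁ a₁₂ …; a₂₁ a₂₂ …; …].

T1 = [7/25 -24/25 0; 24/25 7/25 0; 0 0 1]
T2·T1 = [7/25 -24/25 0; -24/25 -7/25 0; 0 0 1]
T3·…·T1 = [7/25 -24/25 4; -24/25 -7/25 -1; 0 0 1]
T4·…·T1 = [323/325 -36/325 32/13; -36/325 -323/325 43/13; 0 0 1]
T5·…·T1 = [-646/325 72/325 -64/13; -54/325 -969/650 129/26; 0 0 1]
T6·…·T1 = [-538/325 1041/325 -193/13; -54/325 -969/650 129/26; 0 0 1]

T = [-538/325 1041/325 -193/13; -54/325 -969/650 129/26; 0 0 1]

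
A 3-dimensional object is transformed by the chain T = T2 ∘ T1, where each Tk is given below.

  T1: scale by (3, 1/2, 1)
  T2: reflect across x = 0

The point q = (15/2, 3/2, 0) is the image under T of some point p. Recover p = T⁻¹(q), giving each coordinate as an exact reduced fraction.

T1 = [3 0 0 0; 0 1/2 0 0; 0 0 1 0; 0 0 0 1]
T2·T1 = [-3 0 0 0; 0 1/2 0 0; 0 0 1 0; 0 0 0 1]
det M = -3/2; M⁻¹ = [-1/3 0 0 0; 0 2 0 0; 0 0 1 0; 0 0 0 1]
M⁻¹ · (15/2, 3/2, 0)ᵀ = (-5/2, 3, 0)ᵀ

p = (-5/2, 3, 0)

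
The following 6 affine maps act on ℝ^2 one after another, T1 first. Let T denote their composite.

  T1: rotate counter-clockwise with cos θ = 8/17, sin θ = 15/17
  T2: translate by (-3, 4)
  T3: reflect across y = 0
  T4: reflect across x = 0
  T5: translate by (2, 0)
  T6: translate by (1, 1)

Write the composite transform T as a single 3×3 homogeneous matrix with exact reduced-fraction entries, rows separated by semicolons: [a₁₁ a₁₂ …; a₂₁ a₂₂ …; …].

T1 = [8/17 -15/17 0; 15/17 8/17 0; 0 0 1]
T2·T1 = [8/17 -15/17 -3; 15/17 8/17 4; 0 0 1]
T3·…·T1 = [8/17 -15/17 -3; -15/17 -8/17 -4; 0 0 1]
T4·…·T1 = [-8/17 15/17 3; -15/17 -8/17 -4; 0 0 1]
T5·…·T1 = [-8/17 15/17 5; -15/17 -8/17 -4; 0 0 1]
T6·…·T1 = [-8/17 15/17 6; -15/17 -8/17 -3; 0 0 1]

T = [-8/17 15/17 6; -15/17 -8/17 -3; 0 0 1]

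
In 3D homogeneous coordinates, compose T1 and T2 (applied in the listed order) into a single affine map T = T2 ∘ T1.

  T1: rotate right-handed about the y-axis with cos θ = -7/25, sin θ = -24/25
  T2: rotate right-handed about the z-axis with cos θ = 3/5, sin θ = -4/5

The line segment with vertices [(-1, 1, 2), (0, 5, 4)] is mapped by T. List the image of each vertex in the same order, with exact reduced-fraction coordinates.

image vertices: (-23/125, 239/125, -38/25), (212/125, 759/125, -28/25)

T1 rotate right-handed about the y-axis with cos θ = -7/25, sin θ = -24/25: (-1, 1, 2) → (-41/25, 1, -38/25); (0, 5, 4) → (-96/25, 5, -28/25)
T2 rotate right-handed about the z-axis with cos θ = 3/5, sin θ = -4/5: (-41/25, 1, -38/25) → (-23/125, 239/125, -38/25); (-96/25, 5, -28/25) → (212/125, 759/125, -28/25)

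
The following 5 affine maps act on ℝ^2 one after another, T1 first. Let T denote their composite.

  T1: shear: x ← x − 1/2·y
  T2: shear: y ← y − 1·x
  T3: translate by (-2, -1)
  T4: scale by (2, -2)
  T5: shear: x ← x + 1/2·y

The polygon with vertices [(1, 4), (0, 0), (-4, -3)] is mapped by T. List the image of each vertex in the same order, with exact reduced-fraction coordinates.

image vertices: (-10, -8), (-3, 2), (-15/2, 3)

T1 shear: x ← x − 1/2·y: (1, 4) → (-1, 4); (0, 0) → (0, 0); (-4, -3) → (-5/2, -3)
T2 shear: y ← y − 1·x: (-1, 4) → (-1, 5); (0, 0) → (0, 0); (-5/2, -3) → (-5/2, -1/2)
T3 translate by (-2, -1): (-1, 5) → (-3, 4); (0, 0) → (-2, -1); (-5/2, -1/2) → (-9/2, -3/2)
T4 scale by (2, -2): (-3, 4) → (-6, -8); (-2, -1) → (-4, 2); (-9/2, -3/2) → (-9, 3)
T5 shear: x ← x + 1/2·y: (-6, -8) → (-10, -8); (-4, 2) → (-3, 2); (-9, 3) → (-15/2, 3)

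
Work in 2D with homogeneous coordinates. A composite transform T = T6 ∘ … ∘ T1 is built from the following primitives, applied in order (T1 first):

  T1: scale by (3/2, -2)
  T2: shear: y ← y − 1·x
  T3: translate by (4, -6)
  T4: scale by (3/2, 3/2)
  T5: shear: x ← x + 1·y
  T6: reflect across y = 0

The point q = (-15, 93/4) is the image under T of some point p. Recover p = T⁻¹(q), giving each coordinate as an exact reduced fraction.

p = (1, 4)

T1 = [3/2 0 0; 0 -2 0; 0 0 1]
T2·T1 = [3/2 0 0; -3/2 -2 0; 0 0 1]
T3·…·T1 = [3/2 0 4; -3/2 -2 -6; 0 0 1]
T4·…·T1 = [9/4 0 6; -9/4 -3 -9; 0 0 1]
T5·…·T1 = [0 -3 -3; -9/4 -3 -9; 0 0 1]
T6·…·T1 = [0 -3 -3; 9/4 3 9; 0 0 1]
det M = 27/4; M⁻¹ = [4/9 4/9 -8/3; -1/3 0 -1; 0 0 1]
M⁻¹ · (-15, 93/4)ᵀ = (1, 4)ᵀ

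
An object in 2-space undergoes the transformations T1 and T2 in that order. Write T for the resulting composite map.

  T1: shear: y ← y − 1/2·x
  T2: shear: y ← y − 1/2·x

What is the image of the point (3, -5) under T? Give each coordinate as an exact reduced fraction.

T1 shear: y ← y − 1/2·x: (3, -5) → (3, -13/2)
T2 shear: y ← y − 1/2·x: (3, -13/2) → (3, -8)

T(p) = (3, -8)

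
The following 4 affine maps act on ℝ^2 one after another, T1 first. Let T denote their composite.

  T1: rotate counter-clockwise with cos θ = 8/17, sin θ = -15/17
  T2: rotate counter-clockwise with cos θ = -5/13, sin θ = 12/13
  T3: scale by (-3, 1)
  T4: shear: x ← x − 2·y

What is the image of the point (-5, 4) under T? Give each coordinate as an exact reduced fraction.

T(p) = (4742/221, -295/221)

T1 rotate counter-clockwise with cos θ = 8/17, sin θ = -15/17: (-5, 4) → (20/17, 107/17)
T2 rotate counter-clockwise with cos θ = -5/13, sin θ = 12/13: (20/17, 107/17) → (-1384/221, -295/221)
T3 scale by (-3, 1): (-1384/221, -295/221) → (4152/221, -295/221)
T4 shear: x ← x − 2·y: (4152/221, -295/221) → (4742/221, -295/221)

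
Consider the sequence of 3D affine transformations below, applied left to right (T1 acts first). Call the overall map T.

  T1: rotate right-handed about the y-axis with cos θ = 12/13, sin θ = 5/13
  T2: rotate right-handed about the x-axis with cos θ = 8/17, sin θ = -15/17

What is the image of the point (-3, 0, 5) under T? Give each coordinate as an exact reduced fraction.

T1 rotate right-handed about the y-axis with cos θ = 12/13, sin θ = 5/13: (-3, 0, 5) → (-11/13, 0, 75/13)
T2 rotate right-handed about the x-axis with cos θ = 8/17, sin θ = -15/17: (-11/13, 0, 75/13) → (-11/13, 1125/221, 600/221)

T(p) = (-11/13, 1125/221, 600/221)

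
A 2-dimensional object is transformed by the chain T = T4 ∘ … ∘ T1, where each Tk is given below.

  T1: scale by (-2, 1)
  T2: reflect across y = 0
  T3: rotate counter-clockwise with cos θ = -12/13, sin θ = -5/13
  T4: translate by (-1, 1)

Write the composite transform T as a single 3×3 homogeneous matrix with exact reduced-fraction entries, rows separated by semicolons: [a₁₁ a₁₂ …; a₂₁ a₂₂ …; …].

T = [24/13 -5/13 -1; 10/13 12/13 1; 0 0 1]

T1 = [-2 0 0; 0 1 0; 0 0 1]
T2·T1 = [-2 0 0; 0 -1 0; 0 0 1]
T3·…·T1 = [24/13 -5/13 0; 10/13 12/13 0; 0 0 1]
T4·…·T1 = [24/13 -5/13 -1; 10/13 12/13 1; 0 0 1]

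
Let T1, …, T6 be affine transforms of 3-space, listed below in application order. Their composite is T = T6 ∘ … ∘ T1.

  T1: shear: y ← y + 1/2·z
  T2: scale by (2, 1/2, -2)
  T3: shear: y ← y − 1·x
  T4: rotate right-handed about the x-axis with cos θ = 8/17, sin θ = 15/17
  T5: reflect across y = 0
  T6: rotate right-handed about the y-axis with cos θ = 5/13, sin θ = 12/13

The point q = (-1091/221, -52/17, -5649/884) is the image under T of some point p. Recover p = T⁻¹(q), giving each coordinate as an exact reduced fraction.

T1 = [1 0 0 0; 0 1 1/2 0; 0 0 1 0; 0 0 0 1]
T2·T1 = [2 0 0 0; 0 1/2 1/4 0; 0 0 -2 0; 0 0 0 1]
T3·…·T1 = [2 0 0 0; -2 1/2 1/4 0; 0 0 -2 0; 0 0 0 1]
T4·…·T1 = [2 0 0 0; -16/17 4/17 32/17 0; -30/17 15/34 -49/68 0; 0 0 0 1]
T5·…·T1 = [2 0 0 0; 16/17 -4/17 -32/17 0; -30/17 15/34 -49/68 0; 0 0 0 1]
T6·…·T1 = [-190/221 90/221 -147/221 0; 16/17 -4/17 -32/17 0; -558/221 75/442 -245/884 0; 0 0 0 1]
det M = 2; M⁻¹ = [5/26 0 -6/13 0; 554/221 -49/68 -248/221 0; -48/221 -15/34 -20/221 0; 0 0 0 1]
M⁻¹ · (-1091/221, -52/17, -5649/884)ᵀ = (2, -3, 3)ᵀ

p = (2, -3, 3)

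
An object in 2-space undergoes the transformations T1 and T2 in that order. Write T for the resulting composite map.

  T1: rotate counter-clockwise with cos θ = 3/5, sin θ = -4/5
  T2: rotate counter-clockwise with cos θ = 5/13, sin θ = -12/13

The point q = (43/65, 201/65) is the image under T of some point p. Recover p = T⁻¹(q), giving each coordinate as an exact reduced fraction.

p = (-3, -1)

T1 = [3/5 4/5 0; -4/5 3/5 0; 0 0 1]
T2·T1 = [-33/65 56/65 0; -56/65 -33/65 0; 0 0 1]
det M = 1; M⁻¹ = [-33/65 -56/65 0; 56/65 -33/65 0; 0 0 1]
M⁻¹ · (43/65, 201/65)ᵀ = (-3, -1)ᵀ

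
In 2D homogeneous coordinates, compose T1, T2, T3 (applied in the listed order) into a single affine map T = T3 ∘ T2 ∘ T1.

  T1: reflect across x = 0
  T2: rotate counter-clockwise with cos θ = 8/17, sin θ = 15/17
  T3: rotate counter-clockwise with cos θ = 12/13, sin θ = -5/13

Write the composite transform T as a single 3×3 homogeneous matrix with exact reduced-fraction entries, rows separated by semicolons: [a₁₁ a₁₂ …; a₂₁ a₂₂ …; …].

T1 = [-1 0 0; 0 1 0; 0 0 1]
T2·T1 = [-8/17 -15/17 0; -15/17 8/17 0; 0 0 1]
T3·…·T1 = [-171/221 -140/221 0; -140/221 171/221 0; 0 0 1]

T = [-171/221 -140/221 0; -140/221 171/221 0; 0 0 1]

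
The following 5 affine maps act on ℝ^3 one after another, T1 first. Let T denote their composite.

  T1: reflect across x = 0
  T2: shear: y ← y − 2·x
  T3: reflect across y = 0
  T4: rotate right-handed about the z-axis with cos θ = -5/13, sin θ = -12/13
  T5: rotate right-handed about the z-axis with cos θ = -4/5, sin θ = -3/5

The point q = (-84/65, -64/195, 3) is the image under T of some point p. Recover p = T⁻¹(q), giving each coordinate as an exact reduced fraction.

T1 = [-1 0 0 0; 0 1 0 0; 0 0 1 0; 0 0 0 1]
T2·T1 = [-1 0 0 0; 2 1 0 0; 0 0 1 0; 0 0 0 1]
T3·…·T1 = [-1 0 0 0; -2 -1 0 0; 0 0 1 0; 0 0 0 1]
T4·…·T1 = [-19/13 -12/13 0 0; 22/13 5/13 0 0; 0 0 1 0; 0 0 0 1]
T5·…·T1 = [142/65 63/65 0 0; -31/65 16/65 0 0; 0 0 1 0; 0 0 0 1]
det M = 1; M⁻¹ = [16/65 -63/65 0 0; 31/65 142/65 0 0; 0 0 1 0; 0 0 0 1]
M⁻¹ · (-84/65, -64/195, 3)ᵀ = (0, -4/3, 3)ᵀ

p = (0, -4/3, 3)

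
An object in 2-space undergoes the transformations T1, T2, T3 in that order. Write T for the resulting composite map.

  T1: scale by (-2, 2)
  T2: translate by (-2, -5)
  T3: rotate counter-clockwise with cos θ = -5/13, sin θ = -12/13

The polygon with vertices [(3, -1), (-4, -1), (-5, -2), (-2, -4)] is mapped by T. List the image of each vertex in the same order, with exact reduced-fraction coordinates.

T1 scale by (-2, 2): (3, -1) → (-6, -2); (-4, -1) → (8, -2); (-5, -2) → (10, -4); (-2, -4) → (4, -8)
T2 translate by (-2, -5): (-6, -2) → (-8, -7); (8, -2) → (6, -7); (10, -4) → (8, -9); (4, -8) → (2, -13)
T3 rotate counter-clockwise with cos θ = -5/13, sin θ = -12/13: (-8, -7) → (-44/13, 131/13); (6, -7) → (-114/13, -37/13); (8, -9) → (-148/13, -51/13); (2, -13) → (-166/13, 41/13)

image vertices: (-44/13, 131/13), (-114/13, -37/13), (-148/13, -51/13), (-166/13, 41/13)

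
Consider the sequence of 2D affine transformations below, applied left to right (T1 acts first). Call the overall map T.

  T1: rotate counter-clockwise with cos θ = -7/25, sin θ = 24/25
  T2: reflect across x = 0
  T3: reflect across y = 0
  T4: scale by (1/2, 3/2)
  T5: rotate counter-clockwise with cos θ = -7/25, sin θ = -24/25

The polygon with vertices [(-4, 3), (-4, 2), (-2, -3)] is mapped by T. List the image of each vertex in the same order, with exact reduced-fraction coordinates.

T1 rotate counter-clockwise with cos θ = -7/25, sin θ = 24/25: (-4, 3) → (-44/25, -117/25); (-4, 2) → (-4/5, -22/5); (-2, -3) → (86/25, -27/25)
T2 reflect across x = 0: (-44/25, -117/25) → (44/25, -117/25); (-4/5, -22/5) → (4/5, -22/5); (86/25, -27/25) → (-86/25, -27/25)
T3 reflect across y = 0: (44/25, -117/25) → (44/25, 117/25); (4/5, -22/5) → (4/5, 22/5); (-86/25, -27/25) → (-86/25, 27/25)
T4 scale by (1/2, 3/2): (44/25, 117/25) → (22/25, 351/50); (4/5, 22/5) → (2/5, 33/5); (-86/25, 27/25) → (-43/25, 81/50)
T5 rotate counter-clockwise with cos θ = -7/25, sin θ = -24/25: (22/25, 351/50) → (4058/625, -3513/1250); (2/5, 33/5) → (778/125, -279/125); (-43/25, 81/50) → (1273/625, 1497/1250)

image vertices: (4058/625, -3513/1250), (778/125, -279/125), (1273/625, 1497/1250)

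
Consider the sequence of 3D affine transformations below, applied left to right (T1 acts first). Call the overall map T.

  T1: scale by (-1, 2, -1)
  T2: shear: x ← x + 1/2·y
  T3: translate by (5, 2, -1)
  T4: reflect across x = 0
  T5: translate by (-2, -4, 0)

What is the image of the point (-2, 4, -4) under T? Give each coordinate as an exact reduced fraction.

T(p) = (-13, 6, 3)

T1 scale by (-1, 2, -1): (-2, 4, -4) → (2, 8, 4)
T2 shear: x ← x + 1/2·y: (2, 8, 4) → (6, 8, 4)
T3 translate by (5, 2, -1): (6, 8, 4) → (11, 10, 3)
T4 reflect across x = 0: (11, 10, 3) → (-11, 10, 3)
T5 translate by (-2, -4, 0): (-11, 10, 3) → (-13, 6, 3)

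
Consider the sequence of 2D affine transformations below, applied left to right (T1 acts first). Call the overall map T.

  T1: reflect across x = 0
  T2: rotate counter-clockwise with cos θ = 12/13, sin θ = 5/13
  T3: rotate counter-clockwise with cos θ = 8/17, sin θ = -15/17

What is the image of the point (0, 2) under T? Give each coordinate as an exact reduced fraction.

T1 reflect across x = 0: (0, 2) → (0, 2)
T2 rotate counter-clockwise with cos θ = 12/13, sin θ = 5/13: (0, 2) → (-10/13, 24/13)
T3 rotate counter-clockwise with cos θ = 8/17, sin θ = -15/17: (-10/13, 24/13) → (280/221, 342/221)

T(p) = (280/221, 342/221)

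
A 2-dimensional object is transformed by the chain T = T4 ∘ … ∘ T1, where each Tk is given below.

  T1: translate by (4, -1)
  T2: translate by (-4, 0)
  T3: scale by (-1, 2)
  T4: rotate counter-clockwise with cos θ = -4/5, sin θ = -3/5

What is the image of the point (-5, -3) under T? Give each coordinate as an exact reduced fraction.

T1 translate by (4, -1): (-5, -3) → (-1, -4)
T2 translate by (-4, 0): (-1, -4) → (-5, -4)
T3 scale by (-1, 2): (-5, -4) → (5, -8)
T4 rotate counter-clockwise with cos θ = -4/5, sin θ = -3/5: (5, -8) → (-44/5, 17/5)

T(p) = (-44/5, 17/5)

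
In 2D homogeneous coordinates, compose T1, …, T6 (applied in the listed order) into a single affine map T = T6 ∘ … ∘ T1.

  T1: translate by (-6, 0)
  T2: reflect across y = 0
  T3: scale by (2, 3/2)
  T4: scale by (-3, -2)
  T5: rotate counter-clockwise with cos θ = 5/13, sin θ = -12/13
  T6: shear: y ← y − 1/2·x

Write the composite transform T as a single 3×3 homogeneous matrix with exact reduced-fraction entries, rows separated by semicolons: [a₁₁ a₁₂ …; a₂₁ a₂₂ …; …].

T = [-30/13 36/13 180/13; 87/13 -3/13 -522/13; 0 0 1]

T1 = [1 0 -6; 0 1 0; 0 0 1]
T2·T1 = [1 0 -6; 0 -1 0; 0 0 1]
T3·…·T1 = [2 0 -12; 0 -3/2 0; 0 0 1]
T4·…·T1 = [-6 0 36; 0 3 0; 0 0 1]
T5·…·T1 = [-30/13 36/13 180/13; 72/13 15/13 -432/13; 0 0 1]
T6·…·T1 = [-30/13 36/13 180/13; 87/13 -3/13 -522/13; 0 0 1]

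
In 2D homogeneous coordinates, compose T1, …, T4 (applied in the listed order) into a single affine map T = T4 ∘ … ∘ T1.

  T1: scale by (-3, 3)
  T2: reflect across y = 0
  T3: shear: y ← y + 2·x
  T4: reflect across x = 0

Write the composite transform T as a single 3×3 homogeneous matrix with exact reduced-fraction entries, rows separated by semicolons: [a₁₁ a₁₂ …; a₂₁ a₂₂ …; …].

T = [3 0 0; -6 -3 0; 0 0 1]

T1 = [-3 0 0; 0 3 0; 0 0 1]
T2·T1 = [-3 0 0; 0 -3 0; 0 0 1]
T3·…·T1 = [-3 0 0; -6 -3 0; 0 0 1]
T4·…·T1 = [3 0 0; -6 -3 0; 0 0 1]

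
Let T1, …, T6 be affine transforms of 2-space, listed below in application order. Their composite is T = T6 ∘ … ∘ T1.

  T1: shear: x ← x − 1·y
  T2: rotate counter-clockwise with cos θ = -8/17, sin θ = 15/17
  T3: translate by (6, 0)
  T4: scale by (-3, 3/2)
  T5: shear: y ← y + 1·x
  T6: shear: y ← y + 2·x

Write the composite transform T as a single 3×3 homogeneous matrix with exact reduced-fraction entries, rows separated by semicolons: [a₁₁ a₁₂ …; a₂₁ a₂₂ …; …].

T1 = [1 -1 0; 0 1 0; 0 0 1]
T2·T1 = [-8/17 -7/17 0; 15/17 -23/17 0; 0 0 1]
T3·…·T1 = [-8/17 -7/17 6; 15/17 -23/17 0; 0 0 1]
T4·…·T1 = [24/17 21/17 -18; 45/34 -69/34 0; 0 0 1]
T5·…·T1 = [24/17 21/17 -18; 93/34 -27/34 -18; 0 0 1]
T6·…·T1 = [24/17 21/17 -18; 189/34 57/34 -54; 0 0 1]

T = [24/17 21/17 -18; 189/34 57/34 -54; 0 0 1]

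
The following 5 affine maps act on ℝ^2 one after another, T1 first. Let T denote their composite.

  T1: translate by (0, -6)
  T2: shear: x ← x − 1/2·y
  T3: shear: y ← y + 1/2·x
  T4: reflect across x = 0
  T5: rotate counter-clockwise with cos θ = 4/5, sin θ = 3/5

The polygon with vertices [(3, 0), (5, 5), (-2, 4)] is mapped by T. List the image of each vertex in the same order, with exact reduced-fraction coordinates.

T1 translate by (0, -6): (3, 0) → (3, -6); (5, 5) → (5, -1); (-2, 4) → (-2, -2)
T2 shear: x ← x − 1/2·y: (3, -6) → (6, -6); (5, -1) → (11/2, -1); (-2, -2) → (-1, -2)
T3 shear: y ← y + 1/2·x: (6, -6) → (6, -3); (11/2, -1) → (11/2, 7/4); (-1, -2) → (-1, -5/2)
T4 reflect across x = 0: (6, -3) → (-6, -3); (11/2, 7/4) → (-11/2, 7/4); (-1, -5/2) → (1, -5/2)
T5 rotate counter-clockwise with cos θ = 4/5, sin θ = 3/5: (-6, -3) → (-3, -6); (-11/2, 7/4) → (-109/20, -19/10); (1, -5/2) → (23/10, -7/5)

image vertices: (-3, -6), (-109/20, -19/10), (23/10, -7/5)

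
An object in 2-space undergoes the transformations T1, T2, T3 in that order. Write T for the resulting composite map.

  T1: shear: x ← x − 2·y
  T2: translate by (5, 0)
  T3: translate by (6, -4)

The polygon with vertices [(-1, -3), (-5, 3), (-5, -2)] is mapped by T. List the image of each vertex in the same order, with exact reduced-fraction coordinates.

image vertices: (16, -7), (0, -1), (10, -6)

T1 shear: x ← x − 2·y: (-1, -3) → (5, -3); (-5, 3) → (-11, 3); (-5, -2) → (-1, -2)
T2 translate by (5, 0): (5, -3) → (10, -3); (-11, 3) → (-6, 3); (-1, -2) → (4, -2)
T3 translate by (6, -4): (10, -3) → (16, -7); (-6, 3) → (0, -1); (4, -2) → (10, -6)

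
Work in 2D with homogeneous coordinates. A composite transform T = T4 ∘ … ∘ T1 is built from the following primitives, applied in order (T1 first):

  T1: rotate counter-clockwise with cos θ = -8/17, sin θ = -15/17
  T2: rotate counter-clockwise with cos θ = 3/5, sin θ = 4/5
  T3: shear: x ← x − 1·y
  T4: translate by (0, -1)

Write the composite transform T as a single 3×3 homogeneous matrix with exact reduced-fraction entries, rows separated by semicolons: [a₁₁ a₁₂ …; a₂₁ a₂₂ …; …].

T1 = [-8/17 15/17 0; -15/17 -8/17 0; 0 0 1]
T2·T1 = [36/85 77/85 0; -77/85 36/85 0; 0 0 1]
T3·…·T1 = [113/85 41/85 0; -77/85 36/85 0; 0 0 1]
T4·…·T1 = [113/85 41/85 0; -77/85 36/85 -1; 0 0 1]

T = [113/85 41/85 0; -77/85 36/85 -1; 0 0 1]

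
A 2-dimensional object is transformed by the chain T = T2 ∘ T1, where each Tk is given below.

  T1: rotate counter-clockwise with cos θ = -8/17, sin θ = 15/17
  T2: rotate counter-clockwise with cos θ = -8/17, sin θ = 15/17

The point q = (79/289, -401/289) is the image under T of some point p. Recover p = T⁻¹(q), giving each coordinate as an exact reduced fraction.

T1 = [-8/17 -15/17 0; 15/17 -8/17 0; 0 0 1]
T2·T1 = [-161/289 240/289 0; -240/289 -161/289 0; 0 0 1]
det M = 1; M⁻¹ = [-161/289 -240/289 0; 240/289 -161/289 0; 0 0 1]
M⁻¹ · (79/289, -401/289)ᵀ = (1, 1)ᵀ

p = (1, 1)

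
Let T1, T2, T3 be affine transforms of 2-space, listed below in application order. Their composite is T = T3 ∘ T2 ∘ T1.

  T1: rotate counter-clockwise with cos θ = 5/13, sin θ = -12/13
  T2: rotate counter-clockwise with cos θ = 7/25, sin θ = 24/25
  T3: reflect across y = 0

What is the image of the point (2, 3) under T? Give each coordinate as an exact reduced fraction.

T(p) = (538/325, -1041/325)

T1 rotate counter-clockwise with cos θ = 5/13, sin θ = -12/13: (2, 3) → (46/13, -9/13)
T2 rotate counter-clockwise with cos θ = 7/25, sin θ = 24/25: (46/13, -9/13) → (538/325, 1041/325)
T3 reflect across y = 0: (538/325, 1041/325) → (538/325, -1041/325)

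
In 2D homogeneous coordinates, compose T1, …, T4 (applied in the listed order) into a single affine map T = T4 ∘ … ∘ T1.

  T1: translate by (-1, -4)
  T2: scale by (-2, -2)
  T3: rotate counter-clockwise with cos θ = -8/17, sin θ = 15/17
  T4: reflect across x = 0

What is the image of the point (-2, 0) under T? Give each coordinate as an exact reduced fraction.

T(p) = (168/17, 26/17)

T1 translate by (-1, -4): (-2, 0) → (-3, -4)
T2 scale by (-2, -2): (-3, -4) → (6, 8)
T3 rotate counter-clockwise with cos θ = -8/17, sin θ = 15/17: (6, 8) → (-168/17, 26/17)
T4 reflect across x = 0: (-168/17, 26/17) → (168/17, 26/17)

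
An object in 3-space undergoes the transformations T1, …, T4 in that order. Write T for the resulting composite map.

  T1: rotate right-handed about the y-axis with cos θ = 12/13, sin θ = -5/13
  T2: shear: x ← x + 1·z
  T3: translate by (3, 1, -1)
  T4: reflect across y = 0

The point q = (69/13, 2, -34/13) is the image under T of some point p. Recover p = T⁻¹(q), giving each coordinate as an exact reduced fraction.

p = (3, -3, -3)

T1 = [12/13 0 -5/13 0; 0 1 0 0; 5/13 0 12/13 0; 0 0 0 1]
T2·T1 = [17/13 0 7/13 0; 0 1 0 0; 5/13 0 12/13 0; 0 0 0 1]
T3·…·T1 = [17/13 0 7/13 3; 0 1 0 1; 5/13 0 12/13 -1; 0 0 0 1]
T4·…·T1 = [17/13 0 7/13 3; 0 -1 0 -1; 5/13 0 12/13 -1; 0 0 0 1]
det M = -1; M⁻¹ = [12/13 0 -7/13 -43/13; 0 -1 0 -1; -5/13 0 17/13 32/13; 0 0 0 1]
M⁻¹ · (69/13, 2, -34/13)ᵀ = (3, -3, -3)ᵀ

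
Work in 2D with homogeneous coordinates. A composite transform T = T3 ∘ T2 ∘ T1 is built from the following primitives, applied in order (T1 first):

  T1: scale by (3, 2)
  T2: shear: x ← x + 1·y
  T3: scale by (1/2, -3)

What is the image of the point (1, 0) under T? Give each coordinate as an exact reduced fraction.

T(p) = (3/2, 0)

T1 scale by (3, 2): (1, 0) → (3, 0)
T2 shear: x ← x + 1·y: (3, 0) → (3, 0)
T3 scale by (1/2, -3): (3, 0) → (3/2, 0)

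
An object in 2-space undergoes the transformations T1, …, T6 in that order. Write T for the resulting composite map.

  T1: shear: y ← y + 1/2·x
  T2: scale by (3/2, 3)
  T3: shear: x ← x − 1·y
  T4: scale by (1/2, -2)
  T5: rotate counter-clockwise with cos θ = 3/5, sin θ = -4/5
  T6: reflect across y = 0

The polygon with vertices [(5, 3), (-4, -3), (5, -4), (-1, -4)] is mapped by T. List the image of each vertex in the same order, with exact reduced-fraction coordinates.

T1 shear: y ← y + 1/2·x: (5, 3) → (5, 11/2); (-4, -3) → (-4, -5); (5, -4) → (5, -3/2); (-1, -4) → (-1, -9/2)
T2 scale by (3/2, 3): (5, 11/2) → (15/2, 33/2); (-4, -5) → (-6, -15); (5, -3/2) → (15/2, -9/2); (-1, -9/2) → (-3/2, -27/2)
T3 shear: x ← x − 1·y: (15/2, 33/2) → (-9, 33/2); (-6, -15) → (9, -15); (15/2, -9/2) → (12, -9/2); (-3/2, -27/2) → (12, -27/2)
T4 scale by (1/2, -2): (-9, 33/2) → (-9/2, -33); (9, -15) → (9/2, 30); (12, -9/2) → (6, 9); (12, -27/2) → (6, 27)
T5 rotate counter-clockwise with cos θ = 3/5, sin θ = -4/5: (-9/2, -33) → (-291/10, -81/5); (9/2, 30) → (267/10, 72/5); (6, 9) → (54/5, 3/5); (6, 27) → (126/5, 57/5)
T6 reflect across y = 0: (-291/10, -81/5) → (-291/10, 81/5); (267/10, 72/5) → (267/10, -72/5); (54/5, 3/5) → (54/5, -3/5); (126/5, 57/5) → (126/5, -57/5)

image vertices: (-291/10, 81/5), (267/10, -72/5), (54/5, -3/5), (126/5, -57/5)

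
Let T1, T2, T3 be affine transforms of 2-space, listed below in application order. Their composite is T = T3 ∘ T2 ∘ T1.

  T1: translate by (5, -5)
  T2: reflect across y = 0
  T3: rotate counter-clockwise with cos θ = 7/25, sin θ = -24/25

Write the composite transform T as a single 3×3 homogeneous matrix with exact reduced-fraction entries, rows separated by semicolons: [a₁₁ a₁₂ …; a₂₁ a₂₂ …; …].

T1 = [1 0 5; 0 1 -5; 0 0 1]
T2·T1 = [1 0 5; 0 -1 5; 0 0 1]
T3·…·T1 = [7/25 -24/25 31/5; -24/25 -7/25 -17/5; 0 0 1]

T = [7/25 -24/25 31/5; -24/25 -7/25 -17/5; 0 0 1]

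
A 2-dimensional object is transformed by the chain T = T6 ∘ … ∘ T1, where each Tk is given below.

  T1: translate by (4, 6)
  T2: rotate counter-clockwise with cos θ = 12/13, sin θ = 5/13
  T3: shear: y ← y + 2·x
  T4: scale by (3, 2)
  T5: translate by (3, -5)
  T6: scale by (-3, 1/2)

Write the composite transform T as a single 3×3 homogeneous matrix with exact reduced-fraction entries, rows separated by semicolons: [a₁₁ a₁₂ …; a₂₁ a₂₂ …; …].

T1 = [1 0 4; 0 1 6; 0 0 1]
T2·T1 = [12/13 -5/13 18/13; 5/13 12/13 92/13; 0 0 1]
T3·…·T1 = [12/13 -5/13 18/13; 29/13 2/13 128/13; 0 0 1]
T4·…·T1 = [36/13 -15/13 54/13; 58/13 4/13 256/13; 0 0 1]
T5·…·T1 = [36/13 -15/13 93/13; 58/13 4/13 191/13; 0 0 1]
T6·…·T1 = [-108/13 45/13 -279/13; 29/13 2/13 191/26; 0 0 1]

T = [-108/13 45/13 -279/13; 29/13 2/13 191/26; 0 0 1]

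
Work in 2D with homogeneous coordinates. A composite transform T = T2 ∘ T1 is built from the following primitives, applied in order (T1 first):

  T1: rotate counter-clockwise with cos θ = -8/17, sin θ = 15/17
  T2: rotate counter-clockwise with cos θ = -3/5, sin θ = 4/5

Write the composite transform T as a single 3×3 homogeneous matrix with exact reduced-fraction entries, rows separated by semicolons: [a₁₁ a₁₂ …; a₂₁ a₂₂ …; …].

T = [-36/85 77/85 0; -77/85 -36/85 0; 0 0 1]

T1 = [-8/17 -15/17 0; 15/17 -8/17 0; 0 0 1]
T2·T1 = [-36/85 77/85 0; -77/85 -36/85 0; 0 0 1]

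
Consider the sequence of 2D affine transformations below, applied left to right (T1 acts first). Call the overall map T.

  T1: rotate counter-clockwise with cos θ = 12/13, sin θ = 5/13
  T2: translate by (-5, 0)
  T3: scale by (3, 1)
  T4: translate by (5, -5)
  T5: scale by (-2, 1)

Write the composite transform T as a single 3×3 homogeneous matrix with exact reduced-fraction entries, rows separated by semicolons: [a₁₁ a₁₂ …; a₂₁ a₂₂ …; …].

T = [-72/13 30/13 20; 5/13 12/13 -5; 0 0 1]

T1 = [12/13 -5/13 0; 5/13 12/13 0; 0 0 1]
T2·T1 = [12/13 -5/13 -5; 5/13 12/13 0; 0 0 1]
T3·…·T1 = [36/13 -15/13 -15; 5/13 12/13 0; 0 0 1]
T4·…·T1 = [36/13 -15/13 -10; 5/13 12/13 -5; 0 0 1]
T5·…·T1 = [-72/13 30/13 20; 5/13 12/13 -5; 0 0 1]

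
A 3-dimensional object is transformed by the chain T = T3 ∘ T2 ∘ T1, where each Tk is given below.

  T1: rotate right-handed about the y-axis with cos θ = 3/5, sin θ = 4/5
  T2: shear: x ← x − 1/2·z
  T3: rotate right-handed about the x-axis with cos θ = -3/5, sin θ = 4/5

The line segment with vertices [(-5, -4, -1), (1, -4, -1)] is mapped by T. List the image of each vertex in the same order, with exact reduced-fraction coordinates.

image vertices: (-11/2, -8/25, -131/25), (1/2, 88/25, -59/25)

T1 rotate right-handed about the y-axis with cos θ = 3/5, sin θ = 4/5: (-5, -4, -1) → (-19/5, -4, 17/5); (1, -4, -1) → (-1/5, -4, -7/5)
T2 shear: x ← x − 1/2·z: (-19/5, -4, 17/5) → (-11/2, -4, 17/5); (-1/5, -4, -7/5) → (1/2, -4, -7/5)
T3 rotate right-handed about the x-axis with cos θ = -3/5, sin θ = 4/5: (-11/2, -4, 17/5) → (-11/2, -8/25, -131/25); (1/2, -4, -7/5) → (1/2, 88/25, -59/25)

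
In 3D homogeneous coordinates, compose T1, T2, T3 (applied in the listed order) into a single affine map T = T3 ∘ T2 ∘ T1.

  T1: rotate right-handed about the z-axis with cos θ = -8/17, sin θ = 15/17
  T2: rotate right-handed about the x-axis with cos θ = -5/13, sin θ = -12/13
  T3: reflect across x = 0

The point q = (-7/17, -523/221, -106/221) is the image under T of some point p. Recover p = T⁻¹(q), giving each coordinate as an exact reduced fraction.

T1 = [-8/17 -15/17 0 0; 15/17 -8/17 0 0; 0 0 1 0; 0 0 0 1]
T2·T1 = [-8/17 -15/17 0 0; -75/221 40/221 12/13 0; -180/221 96/221 -5/13 0; 0 0 0 1]
T3·…·T1 = [8/17 15/17 0 0; -75/221 40/221 12/13 0; -180/221 96/221 -5/13 0; 0 0 0 1]
det M = -1; M⁻¹ = [8/17 -75/221 -180/221 0; 15/17 40/221 96/221 0; 0 12/13 -5/13 0; 0 0 0 1]
M⁻¹ · (-7/17, -523/221, -106/221)ᵀ = (1, -1, -2)ᵀ

p = (1, -1, -2)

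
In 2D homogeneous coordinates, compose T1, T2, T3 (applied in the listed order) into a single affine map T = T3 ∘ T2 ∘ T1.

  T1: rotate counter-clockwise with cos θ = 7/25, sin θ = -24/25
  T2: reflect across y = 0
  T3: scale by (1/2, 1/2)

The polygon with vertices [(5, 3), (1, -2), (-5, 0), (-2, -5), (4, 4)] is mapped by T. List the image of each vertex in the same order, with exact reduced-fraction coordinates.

image vertices: (107/50, 99/50), (-41/50, 19/25), (-7/10, -12/5), (-67/25, -13/50), (62/25, 34/25)

T1 rotate counter-clockwise with cos θ = 7/25, sin θ = -24/25: (5, 3) → (107/25, -99/25); (1, -2) → (-41/25, -38/25); (-5, 0) → (-7/5, 24/5); (-2, -5) → (-134/25, 13/25); (4, 4) → (124/25, -68/25)
T2 reflect across y = 0: (107/25, -99/25) → (107/25, 99/25); (-41/25, -38/25) → (-41/25, 38/25); (-7/5, 24/5) → (-7/5, -24/5); (-134/25, 13/25) → (-134/25, -13/25); (124/25, -68/25) → (124/25, 68/25)
T3 scale by (1/2, 1/2): (107/25, 99/25) → (107/50, 99/50); (-41/25, 38/25) → (-41/50, 19/25); (-7/5, -24/5) → (-7/10, -12/5); (-134/25, -13/25) → (-67/25, -13/50); (124/25, 68/25) → (62/25, 34/25)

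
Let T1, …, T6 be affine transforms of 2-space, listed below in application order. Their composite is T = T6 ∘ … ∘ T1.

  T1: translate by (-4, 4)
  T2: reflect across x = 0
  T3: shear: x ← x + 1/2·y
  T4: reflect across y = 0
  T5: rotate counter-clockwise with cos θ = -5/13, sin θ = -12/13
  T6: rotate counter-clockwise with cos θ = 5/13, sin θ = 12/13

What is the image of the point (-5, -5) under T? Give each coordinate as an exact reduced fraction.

T1 translate by (-4, 4): (-5, -5) → (-9, -1)
T2 reflect across x = 0: (-9, -1) → (9, -1)
T3 shear: x ← x + 1/2·y: (9, -1) → (17/2, -1)
T4 reflect across y = 0: (17/2, -1) → (17/2, 1)
T5 rotate counter-clockwise with cos θ = -5/13, sin θ = -12/13: (17/2, 1) → (-61/26, -107/13)
T6 rotate counter-clockwise with cos θ = 5/13, sin θ = 12/13: (-61/26, -107/13) → (2263/338, -901/169)

T(p) = (2263/338, -901/169)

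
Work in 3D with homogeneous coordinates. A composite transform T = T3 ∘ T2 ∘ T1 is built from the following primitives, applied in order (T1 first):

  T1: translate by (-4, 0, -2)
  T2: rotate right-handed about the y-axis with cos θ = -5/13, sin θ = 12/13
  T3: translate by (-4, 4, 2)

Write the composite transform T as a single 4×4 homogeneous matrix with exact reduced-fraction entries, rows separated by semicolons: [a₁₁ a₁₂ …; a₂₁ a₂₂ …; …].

T = [-5/13 0 12/13 -56/13; 0 1 0 4; -12/13 0 -5/13 84/13; 0 0 0 1]

T1 = [1 0 0 -4; 0 1 0 0; 0 0 1 -2; 0 0 0 1]
T2·T1 = [-5/13 0 12/13 -4/13; 0 1 0 0; -12/13 0 -5/13 58/13; 0 0 0 1]
T3·…·T1 = [-5/13 0 12/13 -56/13; 0 1 0 4; -12/13 0 -5/13 84/13; 0 0 0 1]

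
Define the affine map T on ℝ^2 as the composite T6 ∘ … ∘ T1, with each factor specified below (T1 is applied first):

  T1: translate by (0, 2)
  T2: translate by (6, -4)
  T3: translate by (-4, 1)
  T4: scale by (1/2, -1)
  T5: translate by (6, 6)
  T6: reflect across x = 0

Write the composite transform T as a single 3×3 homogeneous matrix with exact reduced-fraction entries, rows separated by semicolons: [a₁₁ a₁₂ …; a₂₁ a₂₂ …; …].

T = [-1/2 0 -7; 0 -1 7; 0 0 1]

T1 = [1 0 0; 0 1 2; 0 0 1]
T2·T1 = [1 0 6; 0 1 -2; 0 0 1]
T3·…·T1 = [1 0 2; 0 1 -1; 0 0 1]
T4·…·T1 = [1/2 0 1; 0 -1 1; 0 0 1]
T5·…·T1 = [1/2 0 7; 0 -1 7; 0 0 1]
T6·…·T1 = [-1/2 0 -7; 0 -1 7; 0 0 1]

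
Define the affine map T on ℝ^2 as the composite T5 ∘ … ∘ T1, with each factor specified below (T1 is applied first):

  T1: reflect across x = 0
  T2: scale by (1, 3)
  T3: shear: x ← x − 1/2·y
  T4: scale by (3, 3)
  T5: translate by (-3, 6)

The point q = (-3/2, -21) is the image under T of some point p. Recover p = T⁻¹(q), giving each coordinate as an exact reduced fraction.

p = (4, -3)

T1 = [-1 0 0; 0 1 0; 0 0 1]
T2·T1 = [-1 0 0; 0 3 0; 0 0 1]
T3·…·T1 = [-1 -3/2 0; 0 3 0; 0 0 1]
T4·…·T1 = [-3 -9/2 0; 0 9 0; 0 0 1]
T5·…·T1 = [-3 -9/2 -3; 0 9 6; 0 0 1]
det M = -27; M⁻¹ = [-1/3 -1/6 0; 0 1/9 -2/3; 0 0 1]
M⁻¹ · (-3/2, -21)ᵀ = (4, -3)ᵀ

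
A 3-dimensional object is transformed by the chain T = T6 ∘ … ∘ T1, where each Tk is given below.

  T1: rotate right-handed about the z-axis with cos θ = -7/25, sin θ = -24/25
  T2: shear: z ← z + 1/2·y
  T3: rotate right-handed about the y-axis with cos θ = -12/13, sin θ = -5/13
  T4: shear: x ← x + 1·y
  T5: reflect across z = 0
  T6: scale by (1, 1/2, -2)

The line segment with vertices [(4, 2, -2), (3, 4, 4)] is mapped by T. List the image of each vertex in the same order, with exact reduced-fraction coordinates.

T1 rotate right-handed about the z-axis with cos θ = -7/25, sin θ = -24/25: (4, 2, -2) → (4/5, -22/5, -2); (3, 4, 4) → (3, -4, 4)
T2 shear: z ← z + 1/2·y: (4/5, -22/5, -2) → (4/5, -22/5, -21/5); (3, -4, 4) → (3, -4, 2)
T3 rotate right-handed about the y-axis with cos θ = -12/13, sin θ = -5/13: (4/5, -22/5, -21/5) → (57/65, -22/5, 272/65); (3, -4, 2) → (-46/13, -4, -9/13)
T4 shear: x ← x + 1·y: (57/65, -22/5, 272/65) → (-229/65, -22/5, 272/65); (-46/13, -4, -9/13) → (-98/13, -4, -9/13)
T5 reflect across z = 0: (-229/65, -22/5, 272/65) → (-229/65, -22/5, -272/65); (-98/13, -4, -9/13) → (-98/13, -4, 9/13)
T6 scale by (1, 1/2, -2): (-229/65, -22/5, -272/65) → (-229/65, -11/5, 544/65); (-98/13, -4, 9/13) → (-98/13, -2, -18/13)

image vertices: (-229/65, -11/5, 544/65), (-98/13, -2, -18/13)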